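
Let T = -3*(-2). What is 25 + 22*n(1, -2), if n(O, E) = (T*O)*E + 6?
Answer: -107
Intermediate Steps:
T = 6
n(O, E) = 6 + 6*E*O (n(O, E) = (6*O)*E + 6 = 6*E*O + 6 = 6 + 6*E*O)
25 + 22*n(1, -2) = 25 + 22*(6 + 6*(-2)*1) = 25 + 22*(6 - 12) = 25 + 22*(-6) = 25 - 132 = -107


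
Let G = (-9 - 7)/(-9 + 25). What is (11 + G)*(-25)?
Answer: -250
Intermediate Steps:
G = -1 (G = -16/16 = -16*1/16 = -1)
(11 + G)*(-25) = (11 - 1)*(-25) = 10*(-25) = -250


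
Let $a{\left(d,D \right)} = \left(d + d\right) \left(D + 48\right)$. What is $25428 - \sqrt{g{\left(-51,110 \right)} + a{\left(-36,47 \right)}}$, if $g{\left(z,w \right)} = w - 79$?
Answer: $25428 - i \sqrt{6809} \approx 25428.0 - 82.517 i$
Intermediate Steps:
$g{\left(z,w \right)} = -79 + w$
$a{\left(d,D \right)} = 2 d \left(48 + D\right)$
$25428 - \sqrt{g{\left(-51,110 \right)} + a{\left(-36,47 \right)}} = 25428 - \sqrt{\left(-79 + 110\right) + 2 \left(-36\right) \left(48 + 47\right)} = 25428 - \sqrt{31 + 2 \left(-36\right) 95} = 25428 - \sqrt{31 - 6840} = 25428 - \sqrt{-6809} = 25428 - i \sqrt{6809}$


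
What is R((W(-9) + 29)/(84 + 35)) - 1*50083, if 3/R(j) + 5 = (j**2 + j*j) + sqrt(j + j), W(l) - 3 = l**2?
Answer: -83553156022426/1668255355 - 5055477*sqrt(26894)/1668255355 ≈ -50085.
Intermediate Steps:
W(l) = 3 + l**2
R(j) = 3/(-5 + 2*j**2 + sqrt(2)*sqrt(j)) (R(j) = 3/(-5 + ((j**2 + j*j) + sqrt(j + j))) = 3/(-5 + ((j**2 + j**2) + sqrt(2*j))) = 3/(-5 + (2*j**2 + sqrt(2)*sqrt(j))) = 3/(-5 + 2*j**2 + sqrt(2)*sqrt(j)))
R((W(-9) + 29)/(84 + 35)) - 1*50083 = 3/(-5 + 2*(((3 + (-9)**2) + 29)/(84 + 35))**2 + sqrt(2)*sqrt(((3 + (-9)**2) + 29)/(84 + 35))) - 1*50083 = 3/(-5 + 2*(((3 + 81) + 29)/119)**2 + sqrt(2)*sqrt(((3 + 81) + 29)/119)) - 50083 = 3/(-5 + 2*((84 + 29)*(1/119))**2 + sqrt(2)*sqrt((84 + 29)*(1/119))) - 50083 = 3/(-5 + 2*(113*(1/119))**2 + sqrt(2)*sqrt(113*(1/119))) - 50083 = 3/(-5 + 2*(113/119)**2 + sqrt(2)*sqrt(113/119)) - 50083 = 3/(-5 + 2*(12769/14161) + sqrt(2)*(sqrt(13447)/119)) - 50083 = 3/(-5 + 25538/14161 + sqrt(26894)/119) - 50083 = 3/(-45267/14161 + sqrt(26894)/119) - 50083 = -50083 + 3/(-45267/14161 + sqrt(26894)/119)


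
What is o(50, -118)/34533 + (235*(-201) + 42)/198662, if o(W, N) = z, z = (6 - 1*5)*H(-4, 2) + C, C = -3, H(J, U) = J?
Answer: -1631106503/6860394846 ≈ -0.23776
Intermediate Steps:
z = -7 (z = (6 - 1*5)*(-4) - 3 = (6 - 5)*(-4) - 3 = 1*(-4) - 3 = -4 - 3 = -7)
o(W, N) = -7
o(50, -118)/34533 + (235*(-201) + 42)/198662 = -7/34533 + (235*(-201) + 42)/198662 = -7*1/34533 + (-47235 + 42)*(1/198662) = -7/34533 - 47193*1/198662 = -7/34533 - 47193/198662 = -1631106503/6860394846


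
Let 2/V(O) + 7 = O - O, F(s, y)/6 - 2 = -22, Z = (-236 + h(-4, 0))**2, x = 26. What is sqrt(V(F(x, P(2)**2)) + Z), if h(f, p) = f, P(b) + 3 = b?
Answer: sqrt(2822386)/7 ≈ 240.00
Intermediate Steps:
P(b) = -3 + b
Z = 57600 (Z = (-236 - 4)**2 = (-240)**2 = 57600)
F(s, y) = -120 (F(s, y) = 12 + 6*(-22) = 12 - 132 = -120)
V(O) = -2/7 (V(O) = 2/(-7 + (O - O)) = 2/(-7 + 0) = 2/(-7) = 2*(-1/7) = -2/7)
sqrt(V(F(x, P(2)**2)) + Z) = sqrt(-2/7 + 57600) = sqrt(403198/7) = sqrt(2822386)/7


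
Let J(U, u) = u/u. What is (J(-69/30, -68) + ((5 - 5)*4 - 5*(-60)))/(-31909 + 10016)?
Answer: -301/21893 ≈ -0.013749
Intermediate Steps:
J(U, u) = 1
(J(-69/30, -68) + ((5 - 5)*4 - 5*(-60)))/(-31909 + 10016) = (1 + ((5 - 5)*4 - 5*(-60)))/(-31909 + 10016) = (1 + (0*4 + 300))/(-21893) = (1 + (0 + 300))*(-1/21893) = (1 + 300)*(-1/21893) = 301*(-1/21893) = -301/21893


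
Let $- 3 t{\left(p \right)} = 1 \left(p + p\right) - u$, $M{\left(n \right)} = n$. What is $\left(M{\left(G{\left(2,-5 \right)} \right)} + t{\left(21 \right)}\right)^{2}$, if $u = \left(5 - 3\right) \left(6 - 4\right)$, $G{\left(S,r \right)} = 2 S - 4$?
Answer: $\frac{1444}{9} \approx 160.44$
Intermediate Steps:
$G{\left(S,r \right)} = -4 + 2 S$
$u = 4$ ($u = 2 \cdot 2 = 4$)
$t{\left(p \right)} = \frac{4}{3} - \frac{2 p}{3}$ ($t{\left(p \right)} = - \frac{1 \left(p + p\right) - 4}{3} = - \frac{1 \cdot 2 p - 4}{3} = - \frac{2 p - 4}{3} = - \frac{-4 + 2 p}{3} = \frac{4}{3} - \frac{2 p}{3}$)
$\left(M{\left(G{\left(2,-5 \right)} \right)} + t{\left(21 \right)}\right)^{2} = \left(\left(-4 + 2 \cdot 2\right) + \left(\frac{4}{3} - 14\right)\right)^{2} = \left(\left(-4 + 4\right) + \left(\frac{4}{3} - 14\right)\right)^{2} = \left(0 - \frac{38}{3}\right)^{2} = \left(- \frac{38}{3}\right)^{2} = \frac{1444}{9}$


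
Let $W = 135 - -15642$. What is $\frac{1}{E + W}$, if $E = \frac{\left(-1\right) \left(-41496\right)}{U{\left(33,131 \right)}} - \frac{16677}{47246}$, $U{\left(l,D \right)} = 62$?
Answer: $\frac{1464626}{24087147423} \approx 6.0805 \cdot 10^{-5}$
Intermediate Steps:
$W = 15777$ ($W = 135 + 15642 = 15777$)
$E = \frac{979743021}{1464626}$ ($E = \frac{\left(-1\right) \left(-41496\right)}{62} - \frac{16677}{47246} = 41496 \cdot \frac{1}{62} - \frac{16677}{47246} = \frac{20748}{31} - \frac{16677}{47246} = \frac{979743021}{1464626} \approx 668.94$)
$\frac{1}{E + W} = \frac{1}{\frac{979743021}{1464626} + 15777} = \frac{1}{\frac{24087147423}{1464626}} = \frac{1464626}{24087147423}$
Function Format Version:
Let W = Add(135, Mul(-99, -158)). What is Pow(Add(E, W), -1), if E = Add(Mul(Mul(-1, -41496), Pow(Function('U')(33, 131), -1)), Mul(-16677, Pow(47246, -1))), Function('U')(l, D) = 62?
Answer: Rational(1464626, 24087147423) ≈ 6.0805e-5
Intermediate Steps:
W = 15777 (W = Add(135, 15642) = 15777)
E = Rational(979743021, 1464626) (E = Add(Mul(Mul(-1, -41496), Pow(62, -1)), Mul(-16677, Pow(47246, -1))) = Add(Mul(41496, Rational(1, 62)), Mul(-16677, Rational(1, 47246))) = Add(Rational(20748, 31), Rational(-16677, 47246)) = Rational(979743021, 1464626) ≈ 668.94)
Pow(Add(E, W), -1) = Pow(Add(Rational(979743021, 1464626), 15777), -1) = Pow(Rational(24087147423, 1464626), -1) = Rational(1464626, 24087147423)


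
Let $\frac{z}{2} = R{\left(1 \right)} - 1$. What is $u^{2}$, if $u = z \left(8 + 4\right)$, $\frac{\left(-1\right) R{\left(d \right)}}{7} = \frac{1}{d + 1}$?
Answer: $11664$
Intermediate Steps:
$R{\left(d \right)} = - \frac{7}{1 + d}$ ($R{\left(d \right)} = - \frac{7}{d + 1} = - \frac{7}{1 + d}$)
$z = -9$ ($z = 2 \left(- \frac{7}{1 + 1} - 1\right) = 2 \left(- \frac{7}{2} - 1\right) = 2 \left(- \frac{9}{2}\right) = -9$)
$u = -108$ ($u = - 9 \left(8 + 4\right) = \left(-9\right) 12 = -108$)
$u^{2} = \left(-108\right)^{2} = 11664$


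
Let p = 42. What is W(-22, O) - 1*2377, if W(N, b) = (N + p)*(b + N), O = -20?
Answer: -3217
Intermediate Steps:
W(N, b) = (42 + N)*(N + b) (W(N, b) = (N + 42)*(b + N) = (42 + N)*(N + b))
W(-22, O) - 1*2377 = ((-22)**2 + 42*(-22) + 42*(-20) - 22*(-20)) - 1*2377 = (484 - 924 - 840 + 440) - 2377 = -840 - 2377 = -3217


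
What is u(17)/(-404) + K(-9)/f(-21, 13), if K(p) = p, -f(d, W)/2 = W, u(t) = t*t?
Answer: -1939/5252 ≈ -0.36919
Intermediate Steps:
u(t) = t**2
f(d, W) = -2*W
u(17)/(-404) + K(-9)/f(-21, 13) = 17**2/(-404) - 9/((-2*13)) = 289*(-1/404) - 9/(-26) = -289/404 - 9*(-1/26) = -289/404 + 9/26 = -1939/5252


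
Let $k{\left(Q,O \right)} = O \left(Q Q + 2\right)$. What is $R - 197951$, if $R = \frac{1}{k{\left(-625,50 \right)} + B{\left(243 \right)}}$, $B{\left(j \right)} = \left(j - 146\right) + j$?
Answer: $- \frac{3866317567189}{19531690} \approx -1.9795 \cdot 10^{5}$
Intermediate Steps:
$B{\left(j \right)} = -146 + 2 j$ ($B{\left(j \right)} = \left(-146 + j\right) + j = -146 + 2 j$)
$k{\left(Q,O \right)} = O \left(2 + Q^{2}\right)$ ($k{\left(Q,O \right)} = O \left(Q^{2} + 2\right) = O \left(2 + Q^{2}\right)$)
$R = \frac{1}{19531690}$ ($R = \frac{1}{50 \left(2 + \left(-625\right)^{2}\right) + \left(-146 + 2 \cdot 243\right)} = \frac{1}{50 \left(2 + 390625\right) + \left(-146 + 486\right)} = \frac{1}{50 \cdot 390627 + 340} = \frac{1}{19531350 + 340} = \frac{1}{19531690} \approx 5.1199 \cdot 10^{-8}$)
$R - 197951 = \frac{1}{19531690} - 197951 = - \frac{3866317567189}{19531690}$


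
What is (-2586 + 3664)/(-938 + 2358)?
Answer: 539/710 ≈ 0.75916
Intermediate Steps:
(-2586 + 3664)/(-938 + 2358) = 1078/1420 = 1078*(1/1420) = 539/710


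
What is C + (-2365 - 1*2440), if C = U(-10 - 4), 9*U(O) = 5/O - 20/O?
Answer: -201805/42 ≈ -4804.9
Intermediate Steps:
U(O) = -5/(3*O) (U(O) = (5/O - 20/O)/9 = (-15/O)/9 = -5/(3*O))
C = 5/42 (C = -5/(3*(-10 - 4)) = -5/3/(-14) = -5/3*(-1/14) = 5/42 ≈ 0.11905)
C + (-2365 - 1*2440) = 5/42 + (-2365 - 1*2440) = 5/42 + (-2365 - 2440) = 5/42 - 4805 = -201805/42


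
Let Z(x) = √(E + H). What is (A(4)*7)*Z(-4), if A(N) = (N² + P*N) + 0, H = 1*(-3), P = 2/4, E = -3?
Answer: 126*I*√6 ≈ 308.64*I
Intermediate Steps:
P = ½ (P = 2*(¼) = ½ ≈ 0.50000)
H = -3
A(N) = N² + N/2 (A(N) = (N² + N/2) + 0 = N² + N/2)
Z(x) = I*√6 (Z(x) = √(-3 - 3) = √(-6) = I*√6)
(A(4)*7)*Z(-4) = ((4*(½ + 4))*7)*(I*√6) = ((4*(9/2))*7)*(I*√6) = (18*7)*(I*√6) = 126*(I*√6) = 126*I*√6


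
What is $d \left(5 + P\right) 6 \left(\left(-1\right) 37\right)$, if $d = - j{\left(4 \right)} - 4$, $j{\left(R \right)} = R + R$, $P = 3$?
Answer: $21312$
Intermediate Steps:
$j{\left(R \right)} = 2 R$
$d = -12$ ($d = - 2 \cdot 4 - 4 = \left(-1\right) 8 - 4 = -8 - 4 = -12$)
$d \left(5 + P\right) 6 \left(\left(-1\right) 37\right) = - 12 \left(5 + 3\right) 6 \left(\left(-1\right) 37\right) = - 12 \cdot 8 \cdot 6 \left(-37\right) = \left(-12\right) 48 \left(-37\right) = \left(-576\right) \left(-37\right) = 21312$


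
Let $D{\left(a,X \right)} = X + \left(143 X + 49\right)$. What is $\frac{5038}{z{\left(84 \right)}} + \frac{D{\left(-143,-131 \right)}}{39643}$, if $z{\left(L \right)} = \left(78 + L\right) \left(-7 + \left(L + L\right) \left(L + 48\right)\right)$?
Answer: $- \frac{33686027818}{71186499027} \approx -0.47321$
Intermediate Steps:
$D{\left(a,X \right)} = 49 + 144 X$ ($D{\left(a,X \right)} = X + \left(49 + 143 X\right) = 49 + 144 X$)
$z{\left(L \right)} = \left(-7 + 2 L \left(48 + L\right)\right) \left(78 + L\right)$ ($z{\left(L \right)} = \left(78 + L\right) \left(-7 + 2 L \left(48 + L\right)\right) = \left(-7 + 2 L \left(48 + L\right)\right) \left(78 + L\right)$)
$\frac{5038}{z{\left(84 \right)}} + \frac{D{\left(-143,-131 \right)}}{39643} = \frac{5038}{-546 + 2 \cdot 84^{3} + 252 \cdot 84^{2} + 7481 \cdot 84} + \frac{49 + 144 \left(-131\right)}{39643} = \frac{5038}{-546 + 2 \cdot 592704 + 252 \cdot 7056 + 628404} + \left(49 - 18864\right) \frac{1}{39643} = \frac{5038}{-546 + 1185408 + 1778112 + 628404} - \frac{18815}{39643} = \frac{5038}{3591378} - \frac{18815}{39643} = 5038 \cdot \frac{1}{3591378} - \frac{18815}{39643} = \frac{2519}{1795689} - \frac{18815}{39643} = - \frac{33686027818}{71186499027}$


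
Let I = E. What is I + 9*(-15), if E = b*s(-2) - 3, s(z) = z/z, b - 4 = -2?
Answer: -136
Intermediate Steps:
b = 2 (b = 4 - 2 = 2)
s(z) = 1
E = -1 (E = 2*1 - 3 = 2 - 3 = -1)
I = -1
I + 9*(-15) = -1 + 9*(-15) = -1 - 135 = -136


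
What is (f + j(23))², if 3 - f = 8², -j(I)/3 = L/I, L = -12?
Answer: 1868689/529 ≈ 3532.5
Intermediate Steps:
j(I) = 36/I (j(I) = -(-36)/I = 36/I)
f = -61 (f = 3 - 1*8² = 3 - 1*64 = 3 - 64 = -61)
(f + j(23))² = (-61 + 36/23)² = (-1367/23)² = 1868689/529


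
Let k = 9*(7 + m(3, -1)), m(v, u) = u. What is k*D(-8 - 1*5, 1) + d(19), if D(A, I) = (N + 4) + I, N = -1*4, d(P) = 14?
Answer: 68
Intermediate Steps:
k = 54 (k = 9*(7 - 1) = 9*6 = 54)
N = -4
D(A, I) = I (D(A, I) = (-4 + 4) + I = 0 + I = I)
k*D(-8 - 1*5, 1) + d(19) = 54*1 + 14 = 54 + 14 = 68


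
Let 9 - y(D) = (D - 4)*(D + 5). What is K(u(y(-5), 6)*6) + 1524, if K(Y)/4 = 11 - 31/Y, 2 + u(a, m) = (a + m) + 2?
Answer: 70498/45 ≈ 1566.6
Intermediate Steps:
y(D) = 9 - (-4 + D)*(5 + D) (y(D) = 9 - (D - 4)*(D + 5) = 9 - (-4 + D)*(5 + D))
u(a, m) = a + m (u(a, m) = -2 + ((a + m) + 2) = -2 + (2 + a + m) = a + m)
K(Y) = 44 - 124/Y (K(Y) = 4*(11 - 31/Y) = 44 - 124/Y)
K(u(y(-5), 6)*6) + 1524 = (44 - 124*1/(6*((29 - 1*(-5) - 1*(-5)²) + 6))) + 1524 = (44 - 124*1/(6*((29 + 5 - 1*25) + 6))) + 1524 = (44 - 124*1/(6*((29 + 5 - 25) + 6))) + 1524 = (44 - 124*1/(6*(9 + 6))) + 1524 = (44 - 124/(15*6)) + 1524 = (44 - 124/90) + 1524 = (44 - 124*1/90) + 1524 = (44 - 62/45) + 1524 = 1918/45 + 1524 = 70498/45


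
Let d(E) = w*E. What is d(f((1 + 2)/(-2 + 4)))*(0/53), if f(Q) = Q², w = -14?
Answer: 0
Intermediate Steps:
d(E) = -14*E
d(f((1 + 2)/(-2 + 4)))*(0/53) = (-14*(1 + 2)²/(-2 + 4)²)*(0/53) = (-14*(3/2)²)*(0*(1/53)) = -14*(3*(½))²*0 = -14*(3/2)²*0 = -14*9/4*0 = -63/2*0 = 0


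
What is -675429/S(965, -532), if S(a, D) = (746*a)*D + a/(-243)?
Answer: 164129247/93064500605 ≈ 0.0017636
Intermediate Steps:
S(a, D) = -a/243 + 746*D*a (S(a, D) = 746*D*a + a*(-1/243) = 746*D*a - a/243 = -a/243 + 746*D*a)
-675429/S(965, -532) = -675429*243/(965*(-1 + 181278*(-532))) = -675429*243/(965*(-1 - 96439896)) = -675429/((1/243)*965*(-96439897)) = -675429/(-93064500605/243) = -675429*(-243/93064500605) = 164129247/93064500605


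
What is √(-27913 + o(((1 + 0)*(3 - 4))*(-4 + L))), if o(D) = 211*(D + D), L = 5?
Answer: I*√28335 ≈ 168.33*I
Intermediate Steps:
o(D) = 422*D (o(D) = 211*(2*D) = 422*D)
√(-27913 + o(((1 + 0)*(3 - 4))*(-4 + L))) = √(-27913 + 422*(((1 + 0)*(3 - 4))*(-4 + 5))) = √(-27913 + 422*((1*(-1))*1)) = √(-27913 + 422*(-1*1)) = √(-27913 + 422*(-1)) = √(-27913 - 422) = √(-28335) = I*√28335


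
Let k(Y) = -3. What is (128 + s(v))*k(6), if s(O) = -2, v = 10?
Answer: -378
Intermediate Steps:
(128 + s(v))*k(6) = (128 - 2)*(-3) = 126*(-3) = -378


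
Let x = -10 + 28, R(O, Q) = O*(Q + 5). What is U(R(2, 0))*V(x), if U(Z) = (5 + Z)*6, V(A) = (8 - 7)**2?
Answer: 90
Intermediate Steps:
R(O, Q) = O*(5 + Q)
x = 18
V(A) = 1 (V(A) = 1**2 = 1)
U(Z) = 30 + 6*Z
U(R(2, 0))*V(x) = (30 + 6*(2*(5 + 0)))*1 = (30 + 6*(2*5))*1 = (30 + 6*10)*1 = (30 + 60)*1 = 90*1 = 90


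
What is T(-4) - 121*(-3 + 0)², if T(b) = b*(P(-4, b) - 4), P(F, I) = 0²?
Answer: -1073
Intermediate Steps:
P(F, I) = 0
T(b) = -4*b (T(b) = b*(0 - 4) = b*(-4) = -4*b)
T(-4) - 121*(-3 + 0)² = -4*(-4) - 121*(-3 + 0)² = 16 - 121*(-3)² = 16 - 121*9 = 16 - 1089 = -1073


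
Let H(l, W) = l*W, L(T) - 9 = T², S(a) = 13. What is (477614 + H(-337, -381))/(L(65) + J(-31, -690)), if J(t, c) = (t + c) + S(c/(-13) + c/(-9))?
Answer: 606011/3526 ≈ 171.87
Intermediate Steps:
J(t, c) = 13 + c + t (J(t, c) = (t + c) + 13 = (c + t) + 13 = 13 + c + t)
L(T) = 9 + T²
H(l, W) = W*l
(477614 + H(-337, -381))/(L(65) + J(-31, -690)) = (477614 - 381*(-337))/((9 + 65²) + (13 - 690 - 31)) = (477614 + 128397)/((9 + 4225) - 708) = 606011/(4234 - 708) = 606011/3526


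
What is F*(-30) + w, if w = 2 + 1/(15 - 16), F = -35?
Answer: 1051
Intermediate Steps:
w = 1 (w = 2 + 1/(-1) = 2 - 1 = 1)
F*(-30) + w = -35*(-30) + 1 = 1050 + 1 = 1051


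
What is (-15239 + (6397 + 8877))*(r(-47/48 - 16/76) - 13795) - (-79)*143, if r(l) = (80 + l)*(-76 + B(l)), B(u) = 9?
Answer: -598580411/912 ≈ -6.5634e+5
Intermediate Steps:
r(l) = -5360 - 67*l (r(l) = (80 + l)*(-76 + 9) = (80 + l)*(-67) = -5360 - 67*l)
(-15239 + (6397 + 8877))*(r(-47/48 - 16/76) - 13795) - (-79)*143 = (-15239 + (6397 + 8877))*((-5360 - 67*(-47/48 - 16/76)) - 13795) - (-79)*143 = (-15239 + 15274)*((-5360 - 67*(-47*1/48 - 16*1/76)) - 13795) - 1*(-11297) = 35*((-5360 - 67*(-47/48 - 4/19)) - 13795) + 11297 = 35*((-5360 - 67*(-1085/912)) - 13795) + 11297 = 35*((-5360 + 72695/912) - 13795) + 11297 = 35*(-4815625/912 - 13795) + 11297 = 35*(-17396665/912) + 11297 = -608883275/912 + 11297 = -598580411/912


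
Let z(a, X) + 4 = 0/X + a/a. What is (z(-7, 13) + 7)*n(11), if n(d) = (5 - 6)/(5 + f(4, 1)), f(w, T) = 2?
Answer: -4/7 ≈ -0.57143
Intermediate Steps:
z(a, X) = -3 (z(a, X) = -4 + (0/X + a/a) = -4 + (0 + 1) = -4 + 1 = -3)
n(d) = -1/7 (n(d) = (5 - 6)/(5 + 2) = -1/7)
(z(-7, 13) + 7)*n(11) = (-3 + 7)*(-1/7) = 4*(-1/7) = -4/7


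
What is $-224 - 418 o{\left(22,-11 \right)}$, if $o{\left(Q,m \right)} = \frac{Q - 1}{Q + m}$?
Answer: $-1022$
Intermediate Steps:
$o{\left(Q,m \right)} = \frac{-1 + Q}{Q + m}$
$-224 - 418 o{\left(22,-11 \right)} = -224 - 418 \frac{-1 + 22}{22 - 11} = -224 - 418 \cdot \frac{1}{11} \cdot 21 = -224 - 798 = -1022$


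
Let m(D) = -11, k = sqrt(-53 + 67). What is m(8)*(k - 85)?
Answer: 935 - 11*sqrt(14) ≈ 893.84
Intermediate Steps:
k = sqrt(14) ≈ 3.7417
m(8)*(k - 85) = -11*(sqrt(14) - 85) = -11*(-85 + sqrt(14)) = 935 - 11*sqrt(14)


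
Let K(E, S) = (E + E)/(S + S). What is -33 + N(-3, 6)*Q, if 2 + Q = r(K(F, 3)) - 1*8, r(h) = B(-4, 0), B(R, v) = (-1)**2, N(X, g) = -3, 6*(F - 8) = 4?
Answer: -6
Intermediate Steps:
F = 26/3 (F = 8 + (1/6)*4 = 8 + 2/3 = 26/3 ≈ 8.6667)
B(R, v) = 1
K(E, S) = E/S (K(E, S) = (2*E)/((2*S)) = (2*E)*(1/(2*S)) = E/S)
r(h) = 1
Q = -9 (Q = -2 + (1 - 1*8) = -2 + (1 - 8) = -2 - 7 = -9)
-33 + N(-3, 6)*Q = -33 - 3*(-9) = -33 + 27 = -6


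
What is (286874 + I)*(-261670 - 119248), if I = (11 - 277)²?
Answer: -136227704340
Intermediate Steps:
I = 70756 (I = (-266)² = 70756)
(286874 + I)*(-261670 - 119248) = (286874 + 70756)*(-261670 - 119248) = 357630*(-380918) = -136227704340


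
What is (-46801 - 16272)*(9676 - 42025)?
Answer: 2040348477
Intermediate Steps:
(-46801 - 16272)*(9676 - 42025) = -63073*(-32349) = 2040348477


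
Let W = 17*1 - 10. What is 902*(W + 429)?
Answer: 393272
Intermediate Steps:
W = 7 (W = 17 - 10 = 7)
902*(W + 429) = 902*(7 + 429) = 902*436 = 393272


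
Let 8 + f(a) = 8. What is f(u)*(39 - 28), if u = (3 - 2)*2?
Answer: 0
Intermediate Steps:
u = 2 (u = 1*2 = 2)
f(a) = 0 (f(a) = -8 + 8 = 0)
f(u)*(39 - 28) = 0*(39 - 28) = 0*11 = 0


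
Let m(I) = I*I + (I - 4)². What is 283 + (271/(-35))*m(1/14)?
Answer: 560667/3430 ≈ 163.46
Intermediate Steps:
m(I) = I² + (-4 + I)²
283 + (271/(-35))*m(1/14) = 283 + (271/(-35))*((1/14)² + (-4 + 1/14)²) = 283 + (271*(-1/35))*((1/14)² + (-4 + 1/14)²) = 283 - 271*(1/196 + (-55/14)²)/35 = 283 - 271*(1/196 + 3025/196)/35 = 283 - 271/35*1513/98 = 283 - 410023/3430 = 560667/3430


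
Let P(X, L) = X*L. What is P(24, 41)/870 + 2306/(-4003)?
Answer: 322122/580435 ≈ 0.55497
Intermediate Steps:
P(X, L) = L*X
P(24, 41)/870 + 2306/(-4003) = (41*24)/870 + 2306/(-4003) = 984*(1/870) + 2306*(-1/4003) = 164/145 - 2306/4003 = 322122/580435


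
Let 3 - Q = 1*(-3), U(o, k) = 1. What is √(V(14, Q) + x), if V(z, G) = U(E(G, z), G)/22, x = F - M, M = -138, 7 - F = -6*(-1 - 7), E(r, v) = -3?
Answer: √46970/22 ≈ 9.8512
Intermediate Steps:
F = -41 (F = 7 - (-6)*(-1 - 7) = 7 - (-6)*(-8) = 7 - 1*48 = 7 - 48 = -41)
x = 97 (x = -41 - 1*(-138) = -41 + 138 = 97)
Q = 6 (Q = 3 - (-3) = 3 - 1*(-3) = 3 + 3 = 6)
V(z, G) = 1/22
√(V(14, Q) + x) = √(1/22 + 97) = √(2135/22) = √46970/22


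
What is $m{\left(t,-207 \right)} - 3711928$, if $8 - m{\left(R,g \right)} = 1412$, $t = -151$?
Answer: $-3713332$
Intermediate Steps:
$m{\left(R,g \right)} = -1404$ ($m{\left(R,g \right)} = 8 - 1412 = -1404$)
$m{\left(t,-207 \right)} - 3711928 = -1404 - 3711928 = -3713332$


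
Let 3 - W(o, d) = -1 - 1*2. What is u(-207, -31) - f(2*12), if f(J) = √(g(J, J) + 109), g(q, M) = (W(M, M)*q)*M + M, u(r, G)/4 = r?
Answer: -828 - √3589 ≈ -887.91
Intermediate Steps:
u(r, G) = 4*r
W(o, d) = 6 (W(o, d) = 3 - (-1 - 1*2) = 3 - (-1 - 2) = 3 - 1*(-3) = 3 + 3 = 6)
g(q, M) = M + 6*M*q (g(q, M) = (6*q)*M + M = 6*M*q + M = M + 6*M*q)
f(J) = √(109 + J*(1 + 6*J)) (f(J) = √(J*(1 + 6*J) + 109) = √(109 + J*(1 + 6*J)))
u(-207, -31) - f(2*12) = 4*(-207) - √(109 + (2*12)*(1 + 6*(2*12))) = -828 - √(109 + 24*(1 + 6*24)) = -828 - √(109 + 24*(1 + 144)) = -828 - √(109 + 24*145) = -828 - √(109 + 3480) = -828 - √3589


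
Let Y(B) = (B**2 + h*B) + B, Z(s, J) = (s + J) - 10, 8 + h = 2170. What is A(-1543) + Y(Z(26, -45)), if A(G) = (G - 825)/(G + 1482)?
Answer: -3772678/61 ≈ -61847.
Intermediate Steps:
h = 2162 (h = -8 + 2170 = 2162)
A(G) = (-825 + G)/(1482 + G)
Z(s, J) = -10 + J + s (Z(s, J) = (J + s) - 10 = -10 + J + s)
Y(B) = B**2 + 2163*B (Y(B) = (B**2 + 2162*B) + B = B**2 + 2163*B)
A(-1543) + Y(Z(26, -45)) = (-825 - 1543)/(1482 - 1543) + (-10 - 45 + 26)*(2163 + (-10 - 45 + 26)) = -2368/(-61) - 29*(2163 - 29) = -1/61*(-2368) - 29*2134 = 2368/61 - 61886 = -3772678/61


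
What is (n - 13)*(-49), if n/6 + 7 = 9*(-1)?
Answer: 5341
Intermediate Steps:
n = -96 (n = -42 + 6*(9*(-1)) = -42 + 6*(-9) = -42 - 54 = -96)
(n - 13)*(-49) = (-96 - 13)*(-49) = -109*(-49) = 5341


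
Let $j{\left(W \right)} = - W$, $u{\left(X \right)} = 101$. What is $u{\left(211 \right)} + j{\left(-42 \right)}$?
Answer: $143$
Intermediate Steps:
$u{\left(211 \right)} + j{\left(-42 \right)} = 101 - -42 = 101 + 42 = 143$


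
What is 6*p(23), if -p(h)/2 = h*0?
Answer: 0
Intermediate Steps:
p(h) = 0 (p(h) = -2*h*0 = -2*0 = 0)
6*p(23) = 6*0 = 0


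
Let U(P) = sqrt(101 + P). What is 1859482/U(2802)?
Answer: 1859482*sqrt(2903)/2903 ≈ 34512.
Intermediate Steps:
1859482/U(2802) = 1859482/(sqrt(101 + 2802)) = 1859482/(sqrt(2903)) = 1859482*(sqrt(2903)/2903) = 1859482*sqrt(2903)/2903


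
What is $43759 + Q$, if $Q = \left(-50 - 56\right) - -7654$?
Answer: $51307$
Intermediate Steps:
$Q = 7548$ ($Q = -106 + 7654 = 7548$)
$43759 + Q = 43759 + 7548 = 51307$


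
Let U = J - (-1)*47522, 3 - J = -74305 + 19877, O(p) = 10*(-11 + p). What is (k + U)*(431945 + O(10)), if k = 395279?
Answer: 214771903920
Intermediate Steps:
O(p) = -110 + 10*p
J = 54431 (J = 3 - (-74305 + 19877) = 3 - 1*(-54428) = 3 + 54428 = 54431)
U = 101953 (U = 54431 - (-1)*47522 = 54431 - 1*(-47522) = 54431 + 47522 = 101953)
(k + U)*(431945 + O(10)) = (395279 + 101953)*(431945 + (-110 + 10*10)) = 497232*(431945 + (-110 + 100)) = 497232*(431945 - 10) = 497232*431935 = 214771903920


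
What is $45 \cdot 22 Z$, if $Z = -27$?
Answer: $-26730$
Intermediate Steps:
$45 \cdot 22 Z = 45 \cdot 22 \left(-27\right) = 990 \left(-27\right) = -26730$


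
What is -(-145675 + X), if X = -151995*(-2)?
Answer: -158315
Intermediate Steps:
X = 303990
-(-145675 + X) = -(-145675 + 303990) = -1*158315 = -158315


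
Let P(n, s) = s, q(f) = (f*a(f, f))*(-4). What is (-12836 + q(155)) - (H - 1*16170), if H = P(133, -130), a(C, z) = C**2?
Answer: -14892036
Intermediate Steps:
q(f) = -4*f**3 (q(f) = (f*f**2)*(-4) = f**3*(-4) = -4*f**3)
H = -130
(-12836 + q(155)) - (H - 1*16170) = (-12836 - 4*155**3) - (-130 - 1*16170) = (-12836 - 4*3723875) - (-130 - 16170) = (-12836 - 14895500) - 1*(-16300) = -14908336 + 16300 = -14892036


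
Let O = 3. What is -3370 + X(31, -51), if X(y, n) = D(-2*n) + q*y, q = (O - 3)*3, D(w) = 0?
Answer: -3370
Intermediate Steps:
q = 0 (q = (3 - 3)*3 = 0*3 = 0)
X(y, n) = 0 (X(y, n) = 0 + 0*y = 0 + 0 = 0)
-3370 + X(31, -51) = -3370 + 0 = -3370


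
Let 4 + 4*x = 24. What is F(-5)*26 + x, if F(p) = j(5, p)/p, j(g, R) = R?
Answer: 31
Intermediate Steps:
x = 5 (x = -1 + (¼)*24 = -1 + 6 = 5)
F(p) = 1 (F(p) = p/p = 1)
F(-5)*26 + x = 1*26 + 5 = 26 + 5 = 31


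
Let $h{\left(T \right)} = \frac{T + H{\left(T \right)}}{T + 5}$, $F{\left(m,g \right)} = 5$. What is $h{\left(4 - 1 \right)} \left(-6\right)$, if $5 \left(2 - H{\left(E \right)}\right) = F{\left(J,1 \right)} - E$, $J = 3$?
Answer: $- \frac{69}{20} \approx -3.45$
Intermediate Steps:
$H{\left(E \right)} = 1 + \frac{E}{5}$ ($H{\left(E \right)} = 2 - \frac{5 - E}{5} = 2 + \left(-1 + \frac{E}{5}\right) = 1 + \frac{E}{5}$)
$h{\left(T \right)} = \frac{1 + \frac{6 T}{5}}{5 + T}$ ($h{\left(T \right)} = \frac{T + \left(1 + \frac{T}{5}\right)}{T + 5} = \frac{1 + \frac{6 T}{5}}{5 + T}$)
$h{\left(4 - 1 \right)} \left(-6\right) = \frac{5 + 6 \left(4 - 1\right)}{5 \left(5 + \left(4 - 1\right)\right)} \left(-6\right) = \frac{5 + 6 \cdot 3}{5 \left(5 + 3\right)} \left(-6\right) = \frac{5 + 18}{5 \cdot 8} \left(-6\right) = \frac{1}{5} \cdot \frac{1}{8} \cdot 23 \left(-6\right) = \frac{23}{40} \left(-6\right) = - \frac{69}{20}$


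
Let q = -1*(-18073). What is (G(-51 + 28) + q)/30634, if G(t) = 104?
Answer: 18177/30634 ≈ 0.59336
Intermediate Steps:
q = 18073
(G(-51 + 28) + q)/30634 = (104 + 18073)/30634 = 18177*(1/30634) = 18177/30634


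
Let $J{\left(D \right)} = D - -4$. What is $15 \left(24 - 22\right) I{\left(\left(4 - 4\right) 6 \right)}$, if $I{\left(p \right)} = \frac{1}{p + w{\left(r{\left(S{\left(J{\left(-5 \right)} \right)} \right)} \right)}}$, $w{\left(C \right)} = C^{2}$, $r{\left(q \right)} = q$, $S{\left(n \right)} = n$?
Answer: $30$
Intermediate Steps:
$J{\left(D \right)} = 4 + D$ ($J{\left(D \right)} = D + 4 = 4 + D$)
$I{\left(p \right)} = \frac{1}{1 + p}$ ($I{\left(p \right)} = \frac{1}{p + \left(4 - 5\right)^{2}} = \frac{1}{p + \left(-1\right)^{2}} = \frac{1}{p + 1} = \frac{1}{1 + p}$)
$15 \left(24 - 22\right) I{\left(\left(4 - 4\right) 6 \right)} = \frac{15 \left(24 - 22\right)}{1 + \left(4 - 4\right) 6} = \frac{15 \cdot 2}{1 + 0 \cdot 6} = \frac{30}{1 + 0} = \frac{30}{1} = 30 \cdot 1 = 30$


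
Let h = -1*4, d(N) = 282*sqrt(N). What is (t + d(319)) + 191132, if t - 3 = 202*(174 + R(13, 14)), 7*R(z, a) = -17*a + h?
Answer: 1535097/7 + 282*sqrt(319) ≈ 2.2434e+5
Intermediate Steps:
h = -4
R(z, a) = -4/7 - 17*a/7 (R(z, a) = (-17*a - 4)/7 = (-4 - 17*a)/7 = -4/7 - 17*a/7)
t = 197173/7 (t = 3 + 202*(174 + (-4/7 - 17/7*14)) = 3 + 202*(174 + (-4/7 - 34)) = 3 + 202*(174 - 242/7) = 3 + 202*(976/7) = 3 + 197152/7 = 197173/7 ≈ 28168.)
(t + d(319)) + 191132 = (197173/7 + 282*sqrt(319)) + 191132 = 1535097/7 + 282*sqrt(319)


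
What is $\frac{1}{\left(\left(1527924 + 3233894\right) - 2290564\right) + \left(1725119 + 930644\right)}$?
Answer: $\frac{1}{5127017} \approx 1.9505 \cdot 10^{-7}$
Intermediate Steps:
$\frac{1}{\left(\left(1527924 + 3233894\right) - 2290564\right) + \left(1725119 + 930644\right)} = \frac{1}{\left(4761818 - 2290564\right) + 2655763} = \frac{1}{2471254 + 2655763} = \frac{1}{5127017}$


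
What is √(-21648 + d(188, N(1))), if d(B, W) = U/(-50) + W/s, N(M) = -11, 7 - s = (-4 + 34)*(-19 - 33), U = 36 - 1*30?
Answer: 4*I*√83057402762/7835 ≈ 147.13*I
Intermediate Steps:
U = 6 (U = 36 - 30 = 6)
s = 1567 (s = 7 - (-4 + 34)*(-19 - 33) = 7 - 30*(-52) = 7 - 1*(-1560) = 7 + 1560 = 1567)
d(B, W) = -3/25 + W/1567 (d(B, W) = 6/(-50) + W/1567 = 6*(-1/50) + W*(1/1567) = -3/25 + W/1567)
√(-21648 + d(188, N(1))) = √(-21648 + (-3/25 + (1/1567)*(-11))) = √(-21648 + (-3/25 - 11/1567)) = √(-21648 - 4976/39175) = √(-848065376/39175) = 4*I*√83057402762/7835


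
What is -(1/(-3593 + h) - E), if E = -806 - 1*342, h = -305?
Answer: -4474903/3898 ≈ -1148.0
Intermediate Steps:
E = -1148 (E = -806 - 342 = -1148)
-(1/(-3593 + h) - E) = -(1/(-3593 - 305) - 1*(-1148)) = -(1/(-3898) + 1148) = -(-1/3898 + 1148) = -1*4474903/3898 = -4474903/3898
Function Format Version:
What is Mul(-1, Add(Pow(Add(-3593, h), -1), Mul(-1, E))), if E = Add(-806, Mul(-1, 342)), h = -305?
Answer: Rational(-4474903, 3898) ≈ -1148.0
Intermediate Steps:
E = -1148 (E = Add(-806, -342) = -1148)
Mul(-1, Add(Pow(Add(-3593, h), -1), Mul(-1, E))) = Mul(-1, Add(Pow(Add(-3593, -305), -1), Mul(-1, -1148))) = Mul(-1, Add(Pow(-3898, -1), 1148)) = Mul(-1, Add(Rational(-1, 3898), 1148)) = Mul(-1, Rational(4474903, 3898)) = Rational(-4474903, 3898)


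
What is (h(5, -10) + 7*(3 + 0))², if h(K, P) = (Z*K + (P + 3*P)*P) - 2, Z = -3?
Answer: 163216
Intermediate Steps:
h(K, P) = -2 - 3*K + 4*P² (h(K, P) = (-3*K + (P + 3*P)*P) - 2 = (-3*K + (4*P)*P) - 2 = (-3*K + 4*P²) - 2 = -2 - 3*K + 4*P²)
(h(5, -10) + 7*(3 + 0))² = ((-2 - 3*5 + 4*(-10)²) + 7*(3 + 0))² = ((-2 - 15 + 4*100) + 7*3)² = ((-2 - 15 + 400) + 21)² = (383 + 21)² = 404² = 163216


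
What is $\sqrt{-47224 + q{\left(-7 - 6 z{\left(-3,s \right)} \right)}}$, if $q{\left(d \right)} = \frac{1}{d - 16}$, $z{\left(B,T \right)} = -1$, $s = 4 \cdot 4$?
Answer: $\frac{3 i \sqrt{1516417}}{17} \approx 217.31 i$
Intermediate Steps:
$s = 16$
$q{\left(d \right)} = \frac{1}{-16 + d}$
$\sqrt{-47224 + q{\left(-7 - 6 z{\left(-3,s \right)} \right)}} = \sqrt{-47224 + \frac{1}{-16 - 1}} = \sqrt{-47224 + \frac{1}{-17}} = \sqrt{-47224 - \frac{1}{17}} = \sqrt{- \frac{802809}{17}} = \frac{3 i \sqrt{1516417}}{17}$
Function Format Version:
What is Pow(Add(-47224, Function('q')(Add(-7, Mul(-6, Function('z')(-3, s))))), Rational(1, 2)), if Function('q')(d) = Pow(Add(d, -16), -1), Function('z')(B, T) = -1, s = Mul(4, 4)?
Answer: Mul(Rational(3, 17), I, Pow(1516417, Rational(1, 2))) ≈ Mul(217.31, I)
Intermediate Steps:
s = 16
Function('q')(d) = Pow(Add(-16, d), -1)
Pow(Add(-47224, Function('q')(Add(-7, Mul(-6, Function('z')(-3, s))))), Rational(1, 2)) = Pow(Add(-47224, Pow(Add(-16, Add(-7, Mul(-6, -1))), -1)), Rational(1, 2)) = Pow(Add(-47224, Pow(Add(-16, Add(-7, 6)), -1)), Rational(1, 2)) = Pow(Add(-47224, Pow(Add(-16, -1), -1)), Rational(1, 2)) = Pow(Add(-47224, Pow(-17, -1)), Rational(1, 2)) = Pow(Add(-47224, Rational(-1, 17)), Rational(1, 2)) = Pow(Rational(-802809, 17), Rational(1, 2)) = Mul(Rational(3, 17), I, Pow(1516417, Rational(1, 2)))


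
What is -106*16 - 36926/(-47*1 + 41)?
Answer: 13375/3 ≈ 4458.3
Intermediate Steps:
-106*16 - 36926/(-47*1 + 41) = -1696 - 36926/(-47 + 41) = -1696 - 36926/(-6) = -1696 - 36926*(-1)/6 = -1696 - 1*(-18463/3) = -1696 + 18463/3 = 13375/3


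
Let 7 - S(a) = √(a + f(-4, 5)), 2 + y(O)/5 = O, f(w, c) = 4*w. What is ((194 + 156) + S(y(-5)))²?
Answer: (357 - I*√51)² ≈ 1.274e+5 - 5099.0*I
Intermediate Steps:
y(O) = -10 + 5*O
S(a) = 7 - √(-16 + a) (S(a) = 7 - √(a + 4*(-4)) = 7 - √(a - 16) = 7 - √(-16 + a))
((194 + 156) + S(y(-5)))² = ((194 + 156) + (7 - √(-16 + (-10 + 5*(-5)))))² = (350 + (7 - √(-16 + (-10 - 25))))² = (350 + (7 - √(-16 - 35)))² = (350 + (7 - √(-51)))² = (350 + (7 - I*√51))² = (357 - I*√51)²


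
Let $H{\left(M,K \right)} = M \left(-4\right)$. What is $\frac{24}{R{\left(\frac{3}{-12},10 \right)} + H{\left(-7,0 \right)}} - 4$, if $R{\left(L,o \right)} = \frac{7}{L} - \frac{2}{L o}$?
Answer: $26$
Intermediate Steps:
$H{\left(M,K \right)} = - 4 M$
$R{\left(L,o \right)} = \frac{7}{L} - \frac{2}{L o}$ ($R{\left(L,o \right)} = \frac{7}{L} - 2 \frac{1}{L o} = \frac{7}{L} - \frac{2}{L o}$)
$\frac{24}{R{\left(\frac{3}{-12},10 \right)} + H{\left(-7,0 \right)}} - 4 = \frac{24}{\frac{-2 + 7 \cdot 10}{\frac{3}{-12} \cdot 10} - -28} - 4 = \frac{24}{\frac{1}{3 \left(- \frac{1}{12}\right)} \frac{1}{10} \left(-2 + 70\right) + 28} - 4 = \frac{24}{\frac{1}{- \frac{1}{4}} \cdot \frac{1}{10} \cdot 68 + 28} - 4 = \frac{24}{\left(-4\right) \frac{1}{10} \cdot 68 + 28} - 4 = \frac{24}{- \frac{136}{5} + 28} - 4 = \frac{24}{\frac{4}{5}} - 4 = 24 \cdot \frac{5}{4} - 4 = 30 - 4 = 26$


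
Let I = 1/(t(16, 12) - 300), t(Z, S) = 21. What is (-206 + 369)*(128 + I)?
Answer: 5820893/279 ≈ 20863.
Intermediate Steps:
I = -1/279 (I = 1/(21 - 300) = 1/(-279) = -1/279 ≈ -0.0035842)
(-206 + 369)*(128 + I) = (-206 + 369)*(128 - 1/279) = 163*(35711/279) = 5820893/279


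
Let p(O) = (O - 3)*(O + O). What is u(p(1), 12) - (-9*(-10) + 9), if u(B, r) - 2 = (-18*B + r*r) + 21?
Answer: 140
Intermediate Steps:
p(O) = 2*O*(-3 + O) (p(O) = (-3 + O)*(2*O) = 2*O*(-3 + O))
u(B, r) = 23 + r² - 18*B (u(B, r) = 2 + ((-18*B + r*r) + 21) = 2 + ((-18*B + r²) + 21) = 2 + ((r² - 18*B) + 21) = 2 + (21 + r² - 18*B) = 23 + r² - 18*B)
u(p(1), 12) - (-9*(-10) + 9) = (23 + 12² - 36*(-3 + 1)) - (-9*(-10) + 9) = (23 + 144 - 36*(-2)) - (90 + 9) = (23 + 144 - 18*(-4)) - 1*99 = (23 + 144 + 72) - 99 = 239 - 99 = 140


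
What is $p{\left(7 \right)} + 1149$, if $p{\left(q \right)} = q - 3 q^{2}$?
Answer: $1009$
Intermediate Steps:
$p{\left(7 \right)} + 1149 = 7 \left(1 - 21\right) + 1149 = 7 \left(-20\right) + 1149 = -140 + 1149 = 1009$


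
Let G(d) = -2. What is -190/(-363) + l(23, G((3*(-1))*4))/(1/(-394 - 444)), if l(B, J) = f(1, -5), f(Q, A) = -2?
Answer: 608578/363 ≈ 1676.5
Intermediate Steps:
l(B, J) = -2
-190/(-363) + l(23, G((3*(-1))*4))/(1/(-394 - 444)) = -190/(-363) - 2/(1/(-394 - 444)) = -190*(-1/363) - 2/(1/(-838)) = 190/363 - 2/(-1/838) = 190/363 - 2*(-838) = 190/363 + 1676 = 608578/363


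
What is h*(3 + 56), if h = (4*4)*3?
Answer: 2832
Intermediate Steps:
h = 48 (h = 16*3 = 48)
h*(3 + 56) = 48*(3 + 56) = 48*59 = 2832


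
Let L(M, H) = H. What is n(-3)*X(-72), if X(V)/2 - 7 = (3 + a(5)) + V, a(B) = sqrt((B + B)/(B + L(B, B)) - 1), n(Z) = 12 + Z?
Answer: -1116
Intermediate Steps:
a(B) = 0 (a(B) = sqrt((B + B)/(B + B) - 1) = sqrt((2*B)/((2*B)) - 1) = sqrt((2*B)*(1/(2*B)) - 1) = sqrt(1 - 1) = sqrt(0) = 0)
X(V) = 20 + 2*V (X(V) = 14 + 2*((3 + 0) + V) = 14 + 2*(3 + V) = 14 + (6 + 2*V) = 20 + 2*V)
n(-3)*X(-72) = (12 - 3)*(20 + 2*(-72)) = 9*(20 - 144) = 9*(-124) = -1116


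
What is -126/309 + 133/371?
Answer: -269/5459 ≈ -0.049276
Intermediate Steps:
-126/309 + 133/371 = -126*1/309 + 133*(1/371) = -42/103 + 19/53 = -269/5459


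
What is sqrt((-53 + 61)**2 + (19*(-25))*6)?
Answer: I*sqrt(2786) ≈ 52.783*I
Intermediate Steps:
sqrt((-53 + 61)**2 + (19*(-25))*6) = sqrt(8**2 - 475*6) = sqrt(64 - 2850) = sqrt(-2786) = I*sqrt(2786)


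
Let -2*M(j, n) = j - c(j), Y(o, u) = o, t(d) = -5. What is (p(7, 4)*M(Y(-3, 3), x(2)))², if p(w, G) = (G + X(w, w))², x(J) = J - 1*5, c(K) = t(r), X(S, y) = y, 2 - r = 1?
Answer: 14641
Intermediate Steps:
r = 1 (r = 2 - 1*1 = 2 - 1 = 1)
c(K) = -5
x(J) = -5 + J (x(J) = J - 5 = -5 + J)
M(j, n) = -5/2 - j/2 (M(j, n) = -(j - 1*(-5))/2 = -(j + 5)/2 = -(5 + j)/2 = -5/2 - j/2)
p(w, G) = (G + w)²
(p(7, 4)*M(Y(-3, 3), x(2)))² = ((4 + 7)²*(-5/2 - ½*(-3)))² = (11²*(-5/2 + 3/2))² = (121*(-1))² = (-121)² = 14641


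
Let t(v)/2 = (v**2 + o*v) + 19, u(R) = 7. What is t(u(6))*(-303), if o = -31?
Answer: 90294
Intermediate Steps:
t(v) = 38 - 62*v + 2*v**2 (t(v) = 2*((v**2 - 31*v) + 19) = 2*(19 + v**2 - 31*v) = 38 - 62*v + 2*v**2)
t(u(6))*(-303) = (38 - 62*7 + 2*7**2)*(-303) = (38 - 434 + 2*49)*(-303) = (38 - 434 + 98)*(-303) = -298*(-303) = 90294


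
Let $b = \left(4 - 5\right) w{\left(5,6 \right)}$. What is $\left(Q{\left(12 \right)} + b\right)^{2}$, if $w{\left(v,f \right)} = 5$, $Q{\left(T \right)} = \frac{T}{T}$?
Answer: $16$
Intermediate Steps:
$Q{\left(T \right)} = 1$
$b = -5$ ($b = \left(4 - 5\right) 5 = \left(-1\right) 5 = -5$)
$\left(Q{\left(12 \right)} + b\right)^{2} = \left(1 - 5\right)^{2} = \left(-4\right)^{2} = 16$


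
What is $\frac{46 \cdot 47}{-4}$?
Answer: $- \frac{1081}{2} \approx -540.5$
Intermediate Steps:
$\frac{46 \cdot 47}{-4} = 2162 \left(- \frac{1}{4}\right) = - \frac{1081}{2}$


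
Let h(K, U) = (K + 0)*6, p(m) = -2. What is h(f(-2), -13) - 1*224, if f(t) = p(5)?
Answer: -236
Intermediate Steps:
f(t) = -2
h(K, U) = 6*K (h(K, U) = K*6 = 6*K)
h(f(-2), -13) - 1*224 = 6*(-2) - 1*224 = -12 - 224 = -236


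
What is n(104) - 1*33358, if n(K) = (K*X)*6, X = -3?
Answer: -35230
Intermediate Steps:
n(K) = -18*K (n(K) = (K*(-3))*6 = -3*K*6 = -18*K)
n(104) - 1*33358 = -18*104 - 1*33358 = -1872 - 33358 = -35230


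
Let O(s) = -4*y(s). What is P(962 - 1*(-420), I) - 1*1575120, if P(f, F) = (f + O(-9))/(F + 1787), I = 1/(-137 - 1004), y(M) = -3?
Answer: -1605807267683/1019483 ≈ -1.5751e+6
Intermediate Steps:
I = -1/1141 (I = 1/(-1141) = -1/1141 ≈ -0.00087642)
O(s) = 12 (O(s) = -4*(-3) = 12)
P(f, F) = (12 + f)/(1787 + F) (P(f, F) = (f + 12)/(F + 1787) = (12 + f)/(1787 + F))
P(962 - 1*(-420), I) - 1*1575120 = (12 + (962 - 1*(-420)))/(1787 - 1/1141) - 1*1575120 = (12 + (962 + 420))/(2038966/1141) - 1575120 = 1141*(12 + 1382)/2038966 - 1575120 = (1141/2038966)*1394 - 1575120 = 795277/1019483 - 1575120 = -1605807267683/1019483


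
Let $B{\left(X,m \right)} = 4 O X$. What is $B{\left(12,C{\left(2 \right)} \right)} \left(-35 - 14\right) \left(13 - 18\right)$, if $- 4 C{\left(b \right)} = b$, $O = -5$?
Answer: $-58800$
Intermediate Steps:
$C{\left(b \right)} = - \frac{b}{4}$
$B{\left(X,m \right)} = - 20 X$ ($B{\left(X,m \right)} = 4 \left(-5\right) X = - 20 X$)
$B{\left(12,C{\left(2 \right)} \right)} \left(-35 - 14\right) \left(13 - 18\right) = \left(-20\right) 12 \left(-35 - 14\right) \left(13 - 18\right) = - 240 \left(\left(-49\right) \left(-5\right)\right) = \left(-240\right) 245 = -58800$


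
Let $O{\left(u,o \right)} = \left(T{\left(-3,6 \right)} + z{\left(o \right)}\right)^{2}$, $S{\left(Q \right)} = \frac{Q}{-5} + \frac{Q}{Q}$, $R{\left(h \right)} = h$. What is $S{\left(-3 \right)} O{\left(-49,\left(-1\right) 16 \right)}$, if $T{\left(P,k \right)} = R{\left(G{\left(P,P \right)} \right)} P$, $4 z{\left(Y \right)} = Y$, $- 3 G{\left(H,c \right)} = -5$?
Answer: $\frac{648}{5} \approx 129.6$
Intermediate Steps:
$G{\left(H,c \right)} = \frac{5}{3}$ ($G{\left(H,c \right)} = \left(- \frac{1}{3}\right) \left(-5\right) = \frac{5}{3}$)
$z{\left(Y \right)} = \frac{Y}{4}$
$S{\left(Q \right)} = 1 - \frac{Q}{5}$ ($S{\left(Q \right)} = Q \left(- \frac{1}{5}\right) + 1 = - \frac{Q}{5} + 1 = 1 - \frac{Q}{5}$)
$T{\left(P,k \right)} = \frac{5 P}{3}$
$O{\left(u,o \right)} = \left(-5 + \frac{o}{4}\right)^{2}$ ($O{\left(u,o \right)} = \left(\frac{5}{3} \left(-3\right) + \frac{o}{4}\right)^{2} = \left(-5 + \frac{o}{4}\right)^{2}$)
$S{\left(-3 \right)} O{\left(-49,\left(-1\right) 16 \right)} = \left(1 - - \frac{3}{5}\right) \frac{\left(-20 - 16\right)^{2}}{16} = \left(1 + \frac{3}{5}\right) \frac{\left(-20 - 16\right)^{2}}{16} = \frac{8 \frac{\left(-36\right)^{2}}{16}}{5} = \frac{8 \cdot \frac{1}{16} \cdot 1296}{5} = \frac{8}{5} \cdot 81 = \frac{648}{5}$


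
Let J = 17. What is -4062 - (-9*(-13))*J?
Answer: -6051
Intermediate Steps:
-4062 - (-9*(-13))*J = -4062 - (-9*(-13))*17 = -4062 - 117*17 = -4062 - 1*1989 = -4062 - 1989 = -6051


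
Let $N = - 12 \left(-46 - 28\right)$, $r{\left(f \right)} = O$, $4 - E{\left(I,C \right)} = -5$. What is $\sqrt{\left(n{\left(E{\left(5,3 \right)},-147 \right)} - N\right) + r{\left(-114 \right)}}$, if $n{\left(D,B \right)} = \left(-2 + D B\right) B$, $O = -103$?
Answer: $2 \sqrt{48446} \approx 440.21$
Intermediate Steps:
$E{\left(I,C \right)} = 9$ ($E{\left(I,C \right)} = 4 - -5 = 4 + 5 = 9$)
$r{\left(f \right)} = -103$
$N = 888$ ($N = \left(-12\right) \left(-74\right) = 888$)
$n{\left(D,B \right)} = B \left(-2 + B D\right)$ ($n{\left(D,B \right)} = \left(-2 + B D\right) B = B \left(-2 + B D\right)$)
$\sqrt{\left(n{\left(E{\left(5,3 \right)},-147 \right)} - N\right) + r{\left(-114 \right)}} = \sqrt{\left(- 147 \left(-2 - 1323\right) - 888\right) - 103} = \sqrt{\left(\left(-147\right) \left(-1325\right) - 888\right) - 103} = \sqrt{\left(194775 - 888\right) - 103} = \sqrt{193887 - 103} = \sqrt{193784} = 2 \sqrt{48446}$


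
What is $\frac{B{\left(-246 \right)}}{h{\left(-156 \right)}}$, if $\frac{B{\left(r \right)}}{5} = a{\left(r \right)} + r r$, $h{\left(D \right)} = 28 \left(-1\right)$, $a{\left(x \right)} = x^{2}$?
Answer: $- \frac{151290}{7} \approx -21613.0$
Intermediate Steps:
$h{\left(D \right)} = -28$
$B{\left(r \right)} = 10 r^{2}$ ($B{\left(r \right)} = 5 \left(r^{2} + r r\right) = 5 \left(r^{2} + r^{2}\right) = 5 \cdot 2 r^{2} = 10 r^{2}$)
$\frac{B{\left(-246 \right)}}{h{\left(-156 \right)}} = \frac{10 \left(-246\right)^{2}}{-28} = 10 \cdot 60516 \left(- \frac{1}{28}\right) = 605160 \left(- \frac{1}{28}\right) = - \frac{151290}{7}$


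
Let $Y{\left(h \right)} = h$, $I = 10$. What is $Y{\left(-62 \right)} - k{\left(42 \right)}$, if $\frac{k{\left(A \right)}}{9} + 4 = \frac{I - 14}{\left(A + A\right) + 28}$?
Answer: $- \frac{719}{28} \approx -25.679$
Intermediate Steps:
$k{\left(A \right)} = -36 - \frac{36}{28 + 2 A}$ ($k{\left(A \right)} = -36 + 9 \frac{10 - 14}{\left(A + A\right) + 28} = -36 + 9 \left(- \frac{4}{2 A + 28}\right) = -36 + 9 \left(- \frac{4}{28 + 2 A}\right) = -36 - \frac{36}{28 + 2 A}$)
$Y{\left(-62 \right)} - k{\left(42 \right)} = -62 - \frac{18 \left(-29 - 84\right)}{14 + 42} = -62 - \frac{18 \left(-29 - 84\right)}{56} = -62 - 18 \cdot \frac{1}{56} \left(-113\right) = -62 - - \frac{1017}{28} = -62 + \frac{1017}{28} = - \frac{719}{28}$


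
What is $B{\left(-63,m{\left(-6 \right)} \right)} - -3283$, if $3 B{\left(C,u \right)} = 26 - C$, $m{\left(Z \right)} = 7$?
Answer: $\frac{9938}{3} \approx 3312.7$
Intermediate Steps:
$B{\left(C,u \right)} = \frac{26}{3} - \frac{C}{3}$ ($B{\left(C,u \right)} = \frac{26 - C}{3} = \frac{26}{3} - \frac{C}{3}$)
$B{\left(-63,m{\left(-6 \right)} \right)} - -3283 = \left(\frac{26}{3} - -21\right) - -3283 = \left(\frac{26}{3} + 21\right) + 3283 = \frac{89}{3} + 3283 = \frac{9938}{3}$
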